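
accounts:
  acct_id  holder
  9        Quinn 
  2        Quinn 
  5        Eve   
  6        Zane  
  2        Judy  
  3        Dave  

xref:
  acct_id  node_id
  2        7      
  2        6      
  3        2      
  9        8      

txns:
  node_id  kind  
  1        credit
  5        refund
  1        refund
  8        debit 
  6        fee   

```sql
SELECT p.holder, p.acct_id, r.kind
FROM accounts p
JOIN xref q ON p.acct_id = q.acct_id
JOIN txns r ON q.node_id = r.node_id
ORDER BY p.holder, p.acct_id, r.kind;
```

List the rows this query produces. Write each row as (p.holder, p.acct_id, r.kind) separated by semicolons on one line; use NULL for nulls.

Joins associate left-to-right: accounts INNER JOIN xref on acct_id gives 6 intermediate row(s).
Then INNER JOIN `txns r` on node_id: keep only rows whose q.node_id appears in r.

(Judy, 2, fee); (Quinn, 2, fee); (Quinn, 9, debit)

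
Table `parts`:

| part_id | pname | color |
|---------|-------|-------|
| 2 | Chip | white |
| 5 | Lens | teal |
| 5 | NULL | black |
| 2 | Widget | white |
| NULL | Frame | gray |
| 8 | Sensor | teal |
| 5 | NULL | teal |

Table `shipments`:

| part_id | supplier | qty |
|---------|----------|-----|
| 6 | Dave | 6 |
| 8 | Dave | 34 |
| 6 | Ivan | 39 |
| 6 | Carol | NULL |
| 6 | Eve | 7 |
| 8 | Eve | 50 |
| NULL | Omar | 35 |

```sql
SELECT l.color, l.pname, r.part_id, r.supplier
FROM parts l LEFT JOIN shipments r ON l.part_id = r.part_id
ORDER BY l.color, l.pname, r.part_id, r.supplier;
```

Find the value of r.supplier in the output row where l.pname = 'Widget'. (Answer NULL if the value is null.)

LEFT JOIN keeps every row from `parts`; unmatched rows get NULL for `shipments`'s columns.
Matching on l.part_id = r.part_id. A NULL in a compared column never satisfies the condition.
- l[0] part_id=2 → no match; kept with NULLs on the r side.
- l[1] part_id=5 → no match; kept with NULLs on the r side.
- l[2] part_id=5 → no match; kept with NULLs on the r side.
- l[3] part_id=2 → no match; kept with NULLs on the r side.
- l[4] part_id=NULL → no match; kept with NULLs on the r side.
- l[5] part_id=8 → 2 match(es) in r → 2 row(s).
- l[6] part_id=5 → no match; kept with NULLs on the r side.

NULL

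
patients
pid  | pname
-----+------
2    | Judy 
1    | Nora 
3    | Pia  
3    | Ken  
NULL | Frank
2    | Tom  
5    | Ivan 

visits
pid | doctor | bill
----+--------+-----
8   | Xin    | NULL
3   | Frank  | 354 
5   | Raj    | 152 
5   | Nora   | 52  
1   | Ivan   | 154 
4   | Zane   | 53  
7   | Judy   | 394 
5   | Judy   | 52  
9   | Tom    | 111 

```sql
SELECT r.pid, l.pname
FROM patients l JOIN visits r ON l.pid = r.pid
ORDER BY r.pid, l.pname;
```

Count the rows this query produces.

6

INNER JOIN keeps only pairs where the ON condition holds.
Matching on l.pid = r.pid. A NULL in a compared column never satisfies the condition.
- l row (pid=2): no match → dropped.
- l row (pid=1): matches 1 r row(s) → 1 output row(s).
- l row (pid=3): matches 1 r row(s) → 1 output row(s).
- l row (pid=3): matches 1 r row(s) → 1 output row(s).
- l row (pid=NULL): no match → dropped.
- l row (pid=2): no match → dropped.
- l row (pid=5): matches 3 r row(s) → 3 output row(s).
Total: 6 rows.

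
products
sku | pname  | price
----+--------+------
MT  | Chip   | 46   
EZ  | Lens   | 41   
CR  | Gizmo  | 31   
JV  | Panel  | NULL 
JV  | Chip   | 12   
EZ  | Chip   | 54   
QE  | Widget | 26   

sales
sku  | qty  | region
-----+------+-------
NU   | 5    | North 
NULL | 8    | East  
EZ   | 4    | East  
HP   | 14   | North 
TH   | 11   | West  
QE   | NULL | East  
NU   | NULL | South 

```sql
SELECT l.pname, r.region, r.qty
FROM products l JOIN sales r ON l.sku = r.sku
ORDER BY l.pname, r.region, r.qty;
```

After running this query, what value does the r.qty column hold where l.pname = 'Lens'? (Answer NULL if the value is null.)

4

INNER JOIN keeps only pairs where the ON condition holds.
Matching on l.sku = r.sku. A NULL in a compared column never satisfies the condition.
- l row (sku=MT): no match → dropped.
- l row (sku=EZ): matches 1 r row(s) → 1 output row(s).
- l row (sku=CR): no match → dropped.
- l row (sku=JV): no match → dropped.
- l row (sku=JV): no match → dropped.
- l row (sku=EZ): matches 1 r row(s) → 1 output row(s).
- l row (sku=QE): matches 1 r row(s) → 1 output row(s).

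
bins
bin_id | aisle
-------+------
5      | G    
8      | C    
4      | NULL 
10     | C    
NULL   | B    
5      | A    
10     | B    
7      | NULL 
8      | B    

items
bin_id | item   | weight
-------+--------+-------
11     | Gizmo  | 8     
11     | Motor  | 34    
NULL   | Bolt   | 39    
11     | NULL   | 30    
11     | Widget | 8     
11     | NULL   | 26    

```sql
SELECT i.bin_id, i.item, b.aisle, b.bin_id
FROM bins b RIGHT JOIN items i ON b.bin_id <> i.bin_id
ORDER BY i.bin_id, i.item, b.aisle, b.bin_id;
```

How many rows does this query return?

RIGHT JOIN keeps every row from `items`; unmatched rows get NULL for `bins`'s columns.
Matching on b.bin_id <> i.bin_id. A NULL in a compared column never satisfies the condition.
- b (bin_id=5) pairs with 5 row(s) of i.
- b (bin_id=8) pairs with 5 row(s) of i.
- b (bin_id=4) pairs with 5 row(s) of i.
- b (bin_id=10) pairs with 5 row(s) of i.
- b (bin_id=NULL) has no partner in i.
- b (bin_id=5) pairs with 5 row(s) of i.
- b (bin_id=10) pairs with 5 row(s) of i.
- b (bin_id=7) pairs with 5 row(s) of i.
- b (bin_id=8) pairs with 5 row(s) of i.
- 1 i row(s) had no b match → kept, b columns NULL.
Total: 40 matched + 1 padded = 41 rows.

41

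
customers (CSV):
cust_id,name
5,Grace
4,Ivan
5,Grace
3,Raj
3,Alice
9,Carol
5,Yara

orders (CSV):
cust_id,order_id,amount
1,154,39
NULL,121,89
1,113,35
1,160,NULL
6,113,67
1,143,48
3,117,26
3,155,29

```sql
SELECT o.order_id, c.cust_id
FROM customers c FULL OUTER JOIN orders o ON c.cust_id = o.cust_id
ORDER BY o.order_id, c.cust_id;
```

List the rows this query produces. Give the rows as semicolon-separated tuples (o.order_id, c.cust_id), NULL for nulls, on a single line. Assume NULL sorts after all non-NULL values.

(113, NULL); (113, NULL); (117, 3); (117, 3); (121, NULL); (143, NULL); (154, NULL); (155, 3); (155, 3); (160, NULL); (NULL, 4); (NULL, 5); (NULL, 5); (NULL, 5); (NULL, 9)

FULL OUTER JOIN keeps every row from both sides; unmatched rows get NULL for the other side's columns.
Matching on c.cust_id = o.cust_id. A NULL in a compared column never satisfies the condition.
- c (cust_id=5) has no partner → padded with NULL.
- c (cust_id=4) has no partner → padded with NULL.
- c (cust_id=5) has no partner → padded with NULL.
- c (cust_id=3) pairs with 2 row(s) of o.
- c (cust_id=3) pairs with 2 row(s) of o.
- c (cust_id=9) has no partner → padded with NULL.
- c (cust_id=5) has no partner → padded with NULL.
- 6 o row(s) had no c match → kept, c columns NULL.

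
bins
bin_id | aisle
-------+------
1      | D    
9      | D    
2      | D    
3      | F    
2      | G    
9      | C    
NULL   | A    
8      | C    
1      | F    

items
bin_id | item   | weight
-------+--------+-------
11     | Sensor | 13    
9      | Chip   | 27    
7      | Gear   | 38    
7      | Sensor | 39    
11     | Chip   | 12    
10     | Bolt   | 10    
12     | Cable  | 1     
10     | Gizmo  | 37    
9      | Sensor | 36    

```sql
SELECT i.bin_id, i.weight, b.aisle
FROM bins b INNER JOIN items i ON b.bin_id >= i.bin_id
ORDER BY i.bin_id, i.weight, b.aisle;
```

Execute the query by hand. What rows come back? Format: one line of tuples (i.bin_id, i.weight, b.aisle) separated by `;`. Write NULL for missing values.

(7, 38, C); (7, 38, C); (7, 38, D); (7, 39, C); (7, 39, C); (7, 39, D); (9, 27, C); (9, 27, D); (9, 36, C); (9, 36, D)

INNER JOIN keeps only pairs where the ON condition holds.
Matching on b.bin_id >= i.bin_id. A NULL in a compared column never satisfies the condition.
Matched pairs: 10.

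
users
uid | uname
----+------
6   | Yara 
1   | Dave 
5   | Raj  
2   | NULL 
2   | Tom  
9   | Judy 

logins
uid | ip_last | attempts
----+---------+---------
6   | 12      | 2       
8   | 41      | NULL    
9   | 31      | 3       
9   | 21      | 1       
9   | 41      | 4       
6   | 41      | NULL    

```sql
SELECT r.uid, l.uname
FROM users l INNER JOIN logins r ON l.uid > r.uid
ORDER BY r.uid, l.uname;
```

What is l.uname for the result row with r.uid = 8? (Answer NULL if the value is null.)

INNER JOIN keeps only pairs where the ON condition holds.
Matching on l.uid > r.uid.
Matched pairs: 3.

Judy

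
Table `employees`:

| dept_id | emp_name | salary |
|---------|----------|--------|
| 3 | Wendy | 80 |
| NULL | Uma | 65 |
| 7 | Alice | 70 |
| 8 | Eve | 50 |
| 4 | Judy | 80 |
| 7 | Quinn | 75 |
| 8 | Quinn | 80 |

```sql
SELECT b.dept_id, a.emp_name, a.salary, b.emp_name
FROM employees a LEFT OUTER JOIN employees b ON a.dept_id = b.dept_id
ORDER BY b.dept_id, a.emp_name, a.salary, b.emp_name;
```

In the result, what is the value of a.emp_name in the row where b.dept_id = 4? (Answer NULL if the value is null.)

LEFT JOIN keeps every row from `employees a`; unmatched rows get NULL for `employees b`'s columns.
Matching on a.dept_id = b.dept_id. A NULL in a compared column never satisfies the condition.
Matched pairs: 10; unmatched a rows kept: 1.

Judy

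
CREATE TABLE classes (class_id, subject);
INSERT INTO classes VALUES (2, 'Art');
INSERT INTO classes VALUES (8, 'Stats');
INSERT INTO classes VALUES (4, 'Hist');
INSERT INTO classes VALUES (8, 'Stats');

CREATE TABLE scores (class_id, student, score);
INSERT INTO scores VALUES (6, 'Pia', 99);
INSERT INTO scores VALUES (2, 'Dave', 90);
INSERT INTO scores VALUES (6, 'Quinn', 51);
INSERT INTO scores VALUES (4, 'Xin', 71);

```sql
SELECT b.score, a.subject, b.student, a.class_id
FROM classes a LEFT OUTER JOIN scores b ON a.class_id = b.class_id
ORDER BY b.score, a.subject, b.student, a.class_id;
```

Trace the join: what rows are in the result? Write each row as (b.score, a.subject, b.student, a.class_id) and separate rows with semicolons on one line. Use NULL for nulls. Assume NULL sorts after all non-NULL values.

LEFT JOIN keeps every row from `classes`; unmatched rows get NULL for `scores`'s columns.
Matching on a.class_id = b.class_id.
Matched pairs: 2; unmatched a rows kept: 2.

(71, Hist, Xin, 4); (90, Art, Dave, 2); (NULL, Stats, NULL, 8); (NULL, Stats, NULL, 8)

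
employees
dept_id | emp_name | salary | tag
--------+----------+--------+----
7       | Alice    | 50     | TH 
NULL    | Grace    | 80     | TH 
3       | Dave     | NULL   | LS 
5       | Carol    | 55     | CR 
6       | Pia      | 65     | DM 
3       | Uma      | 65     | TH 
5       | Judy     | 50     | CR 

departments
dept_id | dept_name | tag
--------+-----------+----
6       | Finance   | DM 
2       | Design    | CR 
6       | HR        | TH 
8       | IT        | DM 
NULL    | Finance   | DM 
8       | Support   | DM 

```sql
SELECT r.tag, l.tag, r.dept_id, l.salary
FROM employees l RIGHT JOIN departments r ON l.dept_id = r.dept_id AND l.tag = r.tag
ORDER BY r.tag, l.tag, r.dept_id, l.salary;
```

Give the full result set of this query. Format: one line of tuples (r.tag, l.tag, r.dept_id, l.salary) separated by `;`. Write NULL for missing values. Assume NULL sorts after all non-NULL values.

(CR, NULL, 2, NULL); (DM, DM, 6, 65); (DM, NULL, 8, NULL); (DM, NULL, 8, NULL); (DM, NULL, NULL, NULL); (TH, NULL, 6, NULL)

RIGHT JOIN keeps every row from `departments`; unmatched rows get NULL for `employees`'s columns.
Matching on l.dept_id = r.dept_id AND l.tag = r.tag. A NULL in a compared column never satisfies the condition.
Matched pairs: 1; unmatched r rows kept: 5.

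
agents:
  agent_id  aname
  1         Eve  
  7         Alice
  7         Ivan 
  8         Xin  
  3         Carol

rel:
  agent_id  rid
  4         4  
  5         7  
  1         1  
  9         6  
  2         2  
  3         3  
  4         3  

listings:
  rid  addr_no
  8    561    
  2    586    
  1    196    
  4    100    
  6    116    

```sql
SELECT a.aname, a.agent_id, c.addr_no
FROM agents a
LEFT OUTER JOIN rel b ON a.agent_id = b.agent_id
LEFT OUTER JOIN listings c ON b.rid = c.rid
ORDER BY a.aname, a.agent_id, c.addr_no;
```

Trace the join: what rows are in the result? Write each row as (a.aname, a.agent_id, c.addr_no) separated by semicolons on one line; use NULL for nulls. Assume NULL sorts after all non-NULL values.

Step 1 — a LEFT JOIN b on agent_id → 5 row(s).
Then LEFT JOIN `listings c` on rid: each of those 5 rows is kept; rows whose b.rid has no match in c get NULL for c's columns.

(Alice, 7, NULL); (Carol, 3, NULL); (Eve, 1, 196); (Ivan, 7, NULL); (Xin, 8, NULL)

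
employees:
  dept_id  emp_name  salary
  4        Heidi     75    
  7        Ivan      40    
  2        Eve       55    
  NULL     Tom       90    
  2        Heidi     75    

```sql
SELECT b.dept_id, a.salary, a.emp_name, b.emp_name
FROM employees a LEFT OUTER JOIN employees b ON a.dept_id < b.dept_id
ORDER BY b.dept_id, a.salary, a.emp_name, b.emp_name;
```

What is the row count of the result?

7

LEFT JOIN keeps every row from `employees a`; unmatched rows get NULL for `employees b`'s columns.
Matching on a.dept_id < b.dept_id. A NULL in a compared column never satisfies the condition.
Matched pairs: 5; unmatched a rows kept: 2.
Total: 5 matched + 2 padded = 7 rows.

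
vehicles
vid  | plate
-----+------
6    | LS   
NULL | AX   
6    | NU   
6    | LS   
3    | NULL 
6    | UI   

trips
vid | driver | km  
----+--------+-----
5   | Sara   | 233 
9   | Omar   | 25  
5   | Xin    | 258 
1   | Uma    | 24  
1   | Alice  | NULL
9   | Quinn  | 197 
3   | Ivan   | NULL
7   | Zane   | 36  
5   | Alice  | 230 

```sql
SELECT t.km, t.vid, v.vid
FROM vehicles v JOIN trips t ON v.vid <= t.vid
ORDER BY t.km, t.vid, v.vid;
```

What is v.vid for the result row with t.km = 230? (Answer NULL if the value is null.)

INNER JOIN keeps only pairs where the ON condition holds.
Matching on v.vid <= t.vid. A NULL in a compared column never satisfies the condition.
Matched pairs: 19.

3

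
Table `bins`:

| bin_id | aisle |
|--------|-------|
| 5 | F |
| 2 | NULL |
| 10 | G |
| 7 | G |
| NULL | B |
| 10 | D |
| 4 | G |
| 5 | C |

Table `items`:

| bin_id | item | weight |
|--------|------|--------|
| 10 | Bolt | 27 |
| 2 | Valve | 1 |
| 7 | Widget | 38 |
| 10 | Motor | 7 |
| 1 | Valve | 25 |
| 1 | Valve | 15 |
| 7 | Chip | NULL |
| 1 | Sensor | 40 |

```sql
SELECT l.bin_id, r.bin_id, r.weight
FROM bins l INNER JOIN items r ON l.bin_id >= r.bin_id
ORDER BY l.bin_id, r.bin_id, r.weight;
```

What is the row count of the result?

38

INNER JOIN keeps only pairs where the ON condition holds.
Matching on l.bin_id >= r.bin_id. A NULL in a compared column never satisfies the condition.
- l[0] bin_id=5 → 4 match(es) in r → 4 row(s).
- l[1] bin_id=2 → 4 match(es) in r → 4 row(s).
- l[2] bin_id=10 → 8 match(es) in r → 8 row(s).
- l[3] bin_id=7 → 6 match(es) in r → 6 row(s).
- l[4] bin_id=NULL → no match; dropped.
- l[5] bin_id=10 → 8 match(es) in r → 8 row(s).
- l[6] bin_id=4 → 4 match(es) in r → 4 row(s).
- l[7] bin_id=5 → 4 match(es) in r → 4 row(s).
Total: 38 rows.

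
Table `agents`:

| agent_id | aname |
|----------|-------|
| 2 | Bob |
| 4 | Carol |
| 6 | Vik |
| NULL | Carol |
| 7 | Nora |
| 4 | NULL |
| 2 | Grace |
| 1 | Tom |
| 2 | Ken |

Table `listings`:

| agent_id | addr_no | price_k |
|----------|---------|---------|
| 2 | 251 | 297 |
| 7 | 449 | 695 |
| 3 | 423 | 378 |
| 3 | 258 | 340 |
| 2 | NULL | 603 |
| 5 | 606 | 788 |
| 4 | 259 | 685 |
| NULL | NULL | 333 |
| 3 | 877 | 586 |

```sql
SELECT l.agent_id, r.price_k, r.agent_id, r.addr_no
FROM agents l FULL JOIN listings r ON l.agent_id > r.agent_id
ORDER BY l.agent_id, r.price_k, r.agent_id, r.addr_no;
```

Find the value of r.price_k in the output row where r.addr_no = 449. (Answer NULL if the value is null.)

695

FULL OUTER JOIN keeps every row from both sides; unmatched rows get NULL for the other side's columns.
Matching on l.agent_id > r.agent_id. A NULL in a compared column never satisfies the condition.
- l (agent_id=2) has no partner → padded with NULL.
- l (agent_id=4) pairs with 5 row(s) of r.
- l (agent_id=6) pairs with 7 row(s) of r.
- l (agent_id=NULL) has no partner → padded with NULL.
- l (agent_id=7) pairs with 7 row(s) of r.
- l (agent_id=4) pairs with 5 row(s) of r.
- l (agent_id=2) has no partner → padded with NULL.
- l (agent_id=1) has no partner → padded with NULL.
- l (agent_id=2) has no partner → padded with NULL.
- 2 r row(s) had no l match → kept, l columns NULL.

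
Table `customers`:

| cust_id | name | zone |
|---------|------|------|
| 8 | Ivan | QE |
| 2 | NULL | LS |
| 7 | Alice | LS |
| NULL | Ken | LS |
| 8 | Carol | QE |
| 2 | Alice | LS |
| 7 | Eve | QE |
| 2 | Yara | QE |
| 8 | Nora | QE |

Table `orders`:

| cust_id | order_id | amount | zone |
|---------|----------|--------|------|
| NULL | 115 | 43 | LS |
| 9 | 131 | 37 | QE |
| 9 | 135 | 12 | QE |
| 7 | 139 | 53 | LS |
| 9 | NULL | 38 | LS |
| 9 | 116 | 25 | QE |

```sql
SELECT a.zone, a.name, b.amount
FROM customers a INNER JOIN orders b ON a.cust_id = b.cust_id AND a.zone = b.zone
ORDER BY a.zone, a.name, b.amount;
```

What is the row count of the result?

1

INNER JOIN keeps only pairs where the ON condition holds.
Matching on a.cust_id = b.cust_id AND a.zone = b.zone. A NULL in a compared column never satisfies the condition.
Matched pairs: 1.
Total: 1 rows.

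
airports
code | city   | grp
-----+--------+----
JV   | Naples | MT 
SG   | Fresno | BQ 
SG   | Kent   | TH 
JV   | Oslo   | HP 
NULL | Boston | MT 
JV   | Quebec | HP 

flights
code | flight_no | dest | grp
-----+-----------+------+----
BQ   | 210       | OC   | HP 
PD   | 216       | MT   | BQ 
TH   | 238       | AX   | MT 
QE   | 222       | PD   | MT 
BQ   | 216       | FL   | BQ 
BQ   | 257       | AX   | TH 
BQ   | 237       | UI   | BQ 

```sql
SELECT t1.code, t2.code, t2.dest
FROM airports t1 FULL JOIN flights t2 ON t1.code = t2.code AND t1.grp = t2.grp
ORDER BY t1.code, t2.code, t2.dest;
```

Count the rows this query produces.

FULL OUTER JOIN keeps every row from both sides; unmatched rows get NULL for the other side's columns.
Matching on t1.code = t2.code AND t1.grp = t2.grp. A NULL in a compared column never satisfies the condition.
Matched pairs: 0; unmatched t1 rows kept: 6; unmatched t2 rows kept: 7.
Total: 0 matched + 13 padded = 13 rows.

13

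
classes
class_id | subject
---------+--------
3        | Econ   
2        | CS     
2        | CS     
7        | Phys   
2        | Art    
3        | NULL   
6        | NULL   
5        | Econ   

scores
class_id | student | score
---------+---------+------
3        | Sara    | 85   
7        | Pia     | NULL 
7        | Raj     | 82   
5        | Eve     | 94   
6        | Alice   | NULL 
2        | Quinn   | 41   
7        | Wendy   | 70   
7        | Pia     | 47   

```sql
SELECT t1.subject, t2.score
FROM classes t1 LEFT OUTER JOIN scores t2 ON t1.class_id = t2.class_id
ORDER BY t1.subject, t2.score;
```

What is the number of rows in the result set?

LEFT JOIN keeps every row from `classes`; unmatched rows get NULL for `scores`'s columns.
Matching on t1.class_id = t2.class_id.
Matched pairs: 11; unmatched t1 rows kept: 0.
Total: 11 rows.

11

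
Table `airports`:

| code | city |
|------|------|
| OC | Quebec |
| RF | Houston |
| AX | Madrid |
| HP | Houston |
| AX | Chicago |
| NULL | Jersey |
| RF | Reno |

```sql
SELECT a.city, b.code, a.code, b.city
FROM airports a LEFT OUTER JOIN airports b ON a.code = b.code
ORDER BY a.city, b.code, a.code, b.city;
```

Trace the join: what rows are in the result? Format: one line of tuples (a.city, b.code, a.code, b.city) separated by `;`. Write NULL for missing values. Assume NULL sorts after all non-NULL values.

LEFT JOIN keeps every row from `airports a`; unmatched rows get NULL for `airports b`'s columns.
Matching on a.code = b.code. A NULL in a compared column never satisfies the condition.
- a[0] code=OC → 1 match(es) in b → 1 row(s).
- a[1] code=RF → 2 match(es) in b → 2 row(s).
- a[2] code=AX → 2 match(es) in b → 2 row(s).
- a[3] code=HP → 1 match(es) in b → 1 row(s).
- a[4] code=AX → 2 match(es) in b → 2 row(s).
- a[5] code=NULL → no match; kept with NULLs on the b side.
- a[6] code=RF → 2 match(es) in b → 2 row(s).

(Chicago, AX, AX, Chicago); (Chicago, AX, AX, Madrid); (Houston, HP, HP, Houston); (Houston, RF, RF, Houston); (Houston, RF, RF, Reno); (Jersey, NULL, NULL, NULL); (Madrid, AX, AX, Chicago); (Madrid, AX, AX, Madrid); (Quebec, OC, OC, Quebec); (Reno, RF, RF, Houston); (Reno, RF, RF, Reno)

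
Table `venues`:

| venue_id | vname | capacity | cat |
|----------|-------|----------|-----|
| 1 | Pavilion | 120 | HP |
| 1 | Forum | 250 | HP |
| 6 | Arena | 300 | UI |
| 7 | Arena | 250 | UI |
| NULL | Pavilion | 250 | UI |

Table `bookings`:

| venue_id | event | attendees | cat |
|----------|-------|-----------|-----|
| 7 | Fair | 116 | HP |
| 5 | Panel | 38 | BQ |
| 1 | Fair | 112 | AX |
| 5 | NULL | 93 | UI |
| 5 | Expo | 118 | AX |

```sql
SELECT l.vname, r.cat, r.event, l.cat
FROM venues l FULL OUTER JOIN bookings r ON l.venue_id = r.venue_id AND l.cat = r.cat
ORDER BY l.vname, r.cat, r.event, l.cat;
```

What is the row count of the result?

FULL OUTER JOIN keeps every row from both sides; unmatched rows get NULL for the other side's columns.
Matching on l.venue_id = r.venue_id AND l.cat = r.cat. A NULL in a compared column never satisfies the condition.
Matched pairs: 0; unmatched l rows kept: 5; unmatched r rows kept: 5.
Total: 0 matched + 10 padded = 10 rows.

10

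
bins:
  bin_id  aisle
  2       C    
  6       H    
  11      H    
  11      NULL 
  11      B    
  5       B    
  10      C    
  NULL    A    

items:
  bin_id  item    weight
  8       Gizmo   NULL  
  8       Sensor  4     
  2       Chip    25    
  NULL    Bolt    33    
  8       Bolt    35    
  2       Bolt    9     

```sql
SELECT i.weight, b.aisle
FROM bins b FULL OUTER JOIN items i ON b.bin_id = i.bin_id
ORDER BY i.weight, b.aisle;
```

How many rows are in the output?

FULL OUTER JOIN keeps every row from both sides; unmatched rows get NULL for the other side's columns.
Matching on b.bin_id = i.bin_id. A NULL in a compared column never satisfies the condition.
- b[0] bin_id=2 → 2 match(es) in i → 2 row(s).
- b[1] bin_id=6 → no match; kept with NULLs on the i side.
- b[2] bin_id=11 → no match; kept with NULLs on the i side.
- b[3] bin_id=11 → no match; kept with NULLs on the i side.
- b[4] bin_id=11 → no match; kept with NULLs on the i side.
- b[5] bin_id=5 → no match; kept with NULLs on the i side.
- b[6] bin_id=10 → no match; kept with NULLs on the i side.
- b[7] bin_id=NULL → no match; kept with NULLs on the i side.
- 4 row(s) from i found no b partner → padded with NULL.
Total: 2 matched + 11 padded = 13 rows.

13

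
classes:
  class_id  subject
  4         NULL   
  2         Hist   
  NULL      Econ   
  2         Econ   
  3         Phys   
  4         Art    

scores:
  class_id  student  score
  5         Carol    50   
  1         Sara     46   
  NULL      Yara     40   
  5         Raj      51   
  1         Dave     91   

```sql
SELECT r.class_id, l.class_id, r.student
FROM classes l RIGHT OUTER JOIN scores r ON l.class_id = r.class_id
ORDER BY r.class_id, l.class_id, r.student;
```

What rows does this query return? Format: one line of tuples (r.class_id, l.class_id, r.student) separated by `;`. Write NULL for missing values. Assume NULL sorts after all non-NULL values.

(1, NULL, Dave); (1, NULL, Sara); (5, NULL, Carol); (5, NULL, Raj); (NULL, NULL, Yara)

RIGHT JOIN keeps every row from `scores`; unmatched rows get NULL for `classes`'s columns.
Matching on l.class_id = r.class_id. A NULL in a compared column never satisfies the condition.
Matched pairs: 0; unmatched r rows kept: 5.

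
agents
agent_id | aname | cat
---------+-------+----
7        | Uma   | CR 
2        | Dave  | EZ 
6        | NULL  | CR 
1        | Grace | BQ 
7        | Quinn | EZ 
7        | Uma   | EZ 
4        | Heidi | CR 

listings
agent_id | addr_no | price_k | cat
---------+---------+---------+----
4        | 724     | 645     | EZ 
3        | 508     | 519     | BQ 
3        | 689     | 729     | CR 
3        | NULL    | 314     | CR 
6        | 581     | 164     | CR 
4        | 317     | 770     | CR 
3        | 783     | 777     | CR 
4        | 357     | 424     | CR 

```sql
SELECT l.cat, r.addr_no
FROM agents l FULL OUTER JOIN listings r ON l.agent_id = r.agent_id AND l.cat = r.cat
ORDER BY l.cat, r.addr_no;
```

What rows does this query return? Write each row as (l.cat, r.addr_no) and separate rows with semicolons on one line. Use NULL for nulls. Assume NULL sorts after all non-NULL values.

(BQ, NULL); (CR, 317); (CR, 357); (CR, 581); (CR, NULL); (EZ, NULL); (EZ, NULL); (EZ, NULL); (NULL, 508); (NULL, 689); (NULL, 724); (NULL, 783); (NULL, NULL)

FULL OUTER JOIN keeps every row from both sides; unmatched rows get NULL for the other side's columns.
Matching on l.agent_id = r.agent_id AND l.cat = r.cat.
Matched pairs: 3; unmatched l rows kept: 5; unmatched r rows kept: 5.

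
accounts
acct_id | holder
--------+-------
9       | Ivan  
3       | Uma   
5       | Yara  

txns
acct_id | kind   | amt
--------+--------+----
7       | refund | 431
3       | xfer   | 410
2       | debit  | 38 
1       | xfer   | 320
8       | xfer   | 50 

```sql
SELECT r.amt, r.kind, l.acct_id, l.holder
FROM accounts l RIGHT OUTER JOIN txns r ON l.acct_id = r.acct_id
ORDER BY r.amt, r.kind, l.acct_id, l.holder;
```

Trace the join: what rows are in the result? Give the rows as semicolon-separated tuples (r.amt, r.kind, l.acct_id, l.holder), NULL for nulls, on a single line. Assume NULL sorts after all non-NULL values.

RIGHT JOIN keeps every row from `txns`; unmatched rows get NULL for `accounts`'s columns.
Matching on l.acct_id = r.acct_id.
Matched pairs: 1; unmatched r rows kept: 4.

(38, debit, NULL, NULL); (50, xfer, NULL, NULL); (320, xfer, NULL, NULL); (410, xfer, 3, Uma); (431, refund, NULL, NULL)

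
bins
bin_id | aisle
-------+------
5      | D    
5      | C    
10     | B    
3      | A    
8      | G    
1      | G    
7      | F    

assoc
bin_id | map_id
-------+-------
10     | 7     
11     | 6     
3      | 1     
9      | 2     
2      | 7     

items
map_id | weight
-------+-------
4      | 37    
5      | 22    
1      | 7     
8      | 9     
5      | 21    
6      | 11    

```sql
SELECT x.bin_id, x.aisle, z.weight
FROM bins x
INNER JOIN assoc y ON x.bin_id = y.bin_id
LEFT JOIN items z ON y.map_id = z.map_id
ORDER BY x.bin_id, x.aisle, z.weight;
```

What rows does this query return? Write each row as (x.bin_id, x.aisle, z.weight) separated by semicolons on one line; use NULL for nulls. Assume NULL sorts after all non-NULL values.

Joins associate left-to-right: bins INNER JOIN assoc on bin_id gives 2 intermediate row(s).
Then LEFT JOIN `items z` on map_id: each of those 2 rows is kept; rows whose y.map_id has no match in z get NULL for z's columns.

(3, A, 7); (10, B, NULL)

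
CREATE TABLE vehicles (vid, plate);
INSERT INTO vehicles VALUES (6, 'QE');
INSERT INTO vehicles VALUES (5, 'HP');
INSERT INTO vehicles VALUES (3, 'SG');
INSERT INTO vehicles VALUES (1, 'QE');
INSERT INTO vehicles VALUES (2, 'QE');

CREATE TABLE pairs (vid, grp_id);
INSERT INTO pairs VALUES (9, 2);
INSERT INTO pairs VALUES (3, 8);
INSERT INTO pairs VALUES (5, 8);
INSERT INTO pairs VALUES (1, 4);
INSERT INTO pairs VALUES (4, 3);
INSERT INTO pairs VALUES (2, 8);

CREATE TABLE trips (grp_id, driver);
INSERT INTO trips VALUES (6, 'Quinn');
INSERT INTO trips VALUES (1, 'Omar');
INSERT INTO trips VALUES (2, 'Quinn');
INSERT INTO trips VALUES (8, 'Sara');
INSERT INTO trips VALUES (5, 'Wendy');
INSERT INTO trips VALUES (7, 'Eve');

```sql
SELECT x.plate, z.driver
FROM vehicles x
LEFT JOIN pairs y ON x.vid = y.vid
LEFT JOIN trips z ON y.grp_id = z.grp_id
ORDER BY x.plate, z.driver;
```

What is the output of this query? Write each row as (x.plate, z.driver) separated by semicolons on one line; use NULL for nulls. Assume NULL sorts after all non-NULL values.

Step 1 — x LEFT JOIN y on vid → 5 row(s).
Then LEFT JOIN `trips z` on grp_id: each of those 5 rows is kept; rows whose y.grp_id has no match in z get NULL for z's columns.

(HP, Sara); (QE, Sara); (QE, NULL); (QE, NULL); (SG, Sara)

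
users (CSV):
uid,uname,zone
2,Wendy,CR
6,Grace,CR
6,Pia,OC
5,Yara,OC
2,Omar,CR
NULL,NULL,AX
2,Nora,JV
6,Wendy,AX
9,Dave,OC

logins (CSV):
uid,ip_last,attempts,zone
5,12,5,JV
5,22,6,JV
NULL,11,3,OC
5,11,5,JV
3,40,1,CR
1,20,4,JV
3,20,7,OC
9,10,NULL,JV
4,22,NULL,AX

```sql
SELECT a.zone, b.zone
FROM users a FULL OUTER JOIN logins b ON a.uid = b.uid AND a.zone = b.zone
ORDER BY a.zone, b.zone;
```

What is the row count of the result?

18

FULL OUTER JOIN keeps every row from both sides; unmatched rows get NULL for the other side's columns.
Matching on a.uid = b.uid AND a.zone = b.zone. A NULL in a compared column never satisfies the condition.
Matched pairs: 0; unmatched a rows kept: 9; unmatched b rows kept: 9.
Total: 0 matched + 18 padded = 18 rows.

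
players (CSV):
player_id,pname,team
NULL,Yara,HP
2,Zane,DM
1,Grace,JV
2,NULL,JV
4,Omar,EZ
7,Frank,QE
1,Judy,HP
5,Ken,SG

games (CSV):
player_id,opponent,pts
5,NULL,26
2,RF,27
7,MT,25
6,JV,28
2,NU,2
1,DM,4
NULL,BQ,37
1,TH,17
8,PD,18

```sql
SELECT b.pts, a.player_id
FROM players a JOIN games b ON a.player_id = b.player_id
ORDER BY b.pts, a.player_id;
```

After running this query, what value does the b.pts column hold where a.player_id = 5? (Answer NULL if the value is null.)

26

INNER JOIN keeps only pairs where the ON condition holds.
Matching on a.player_id = b.player_id. A NULL in a compared column never satisfies the condition.
Matched pairs: 10.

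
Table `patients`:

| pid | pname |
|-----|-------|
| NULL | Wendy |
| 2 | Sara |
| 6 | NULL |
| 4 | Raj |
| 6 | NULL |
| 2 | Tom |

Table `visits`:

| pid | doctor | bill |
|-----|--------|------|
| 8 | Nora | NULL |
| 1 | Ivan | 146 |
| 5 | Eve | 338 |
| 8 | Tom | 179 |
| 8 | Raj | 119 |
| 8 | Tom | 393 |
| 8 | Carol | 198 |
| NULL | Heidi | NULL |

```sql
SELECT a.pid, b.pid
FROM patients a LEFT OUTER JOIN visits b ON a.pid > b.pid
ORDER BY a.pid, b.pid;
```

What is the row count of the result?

LEFT JOIN keeps every row from `patients`; unmatched rows get NULL for `visits`'s columns.
Matching on a.pid > b.pid. A NULL in a compared column never satisfies the condition.
Matched pairs: 7; unmatched a rows kept: 1.
Total: 7 matched + 1 padded = 8 rows.

8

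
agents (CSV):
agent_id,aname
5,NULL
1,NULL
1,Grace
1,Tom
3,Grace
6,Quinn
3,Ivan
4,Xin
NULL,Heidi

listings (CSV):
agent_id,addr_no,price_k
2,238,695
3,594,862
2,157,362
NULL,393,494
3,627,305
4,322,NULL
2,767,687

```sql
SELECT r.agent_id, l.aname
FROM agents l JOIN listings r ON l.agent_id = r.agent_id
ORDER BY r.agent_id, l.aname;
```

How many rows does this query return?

INNER JOIN keeps only pairs where the ON condition holds.
Matching on l.agent_id = r.agent_id. A NULL in a compared column never satisfies the condition.
- agent_id=5: no matching r row, dropped.
- agent_id=1: no matching r row, dropped.
- agent_id=1: no matching r row, dropped.
- agent_id=1: no matching r row, dropped.
- agent_id=3: 2 matching r row(s), so 2 row(s) emitted.
- agent_id=6: no matching r row, dropped.
- agent_id=3: 2 matching r row(s), so 2 row(s) emitted.
- agent_id=4: 1 matching r row(s), so 1 row(s) emitted.
- agent_id=NULL: no matching r row, dropped.
Total: 5 rows.

5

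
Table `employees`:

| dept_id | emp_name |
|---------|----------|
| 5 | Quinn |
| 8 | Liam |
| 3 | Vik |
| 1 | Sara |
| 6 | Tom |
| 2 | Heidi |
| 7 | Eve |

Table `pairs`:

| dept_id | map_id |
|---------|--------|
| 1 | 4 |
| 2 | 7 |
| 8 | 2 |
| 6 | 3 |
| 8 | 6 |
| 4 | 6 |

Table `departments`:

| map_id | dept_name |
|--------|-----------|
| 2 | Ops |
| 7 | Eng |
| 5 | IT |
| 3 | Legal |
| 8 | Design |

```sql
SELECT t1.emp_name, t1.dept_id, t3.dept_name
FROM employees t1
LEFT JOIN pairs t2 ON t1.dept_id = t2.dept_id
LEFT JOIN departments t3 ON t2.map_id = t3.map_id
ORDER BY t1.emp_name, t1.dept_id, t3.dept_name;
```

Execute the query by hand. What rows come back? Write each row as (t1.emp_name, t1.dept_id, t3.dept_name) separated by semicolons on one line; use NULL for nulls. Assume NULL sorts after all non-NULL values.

Joins associate left-to-right: employees LEFT JOIN pairs on dept_id gives 8 intermediate row(s).
Then LEFT JOIN `departments t3` on map_id: each of those 8 rows is kept; rows whose t2.map_id has no match in t3 get NULL for t3's columns.

(Eve, 7, NULL); (Heidi, 2, Eng); (Liam, 8, Ops); (Liam, 8, NULL); (Quinn, 5, NULL); (Sara, 1, NULL); (Tom, 6, Legal); (Vik, 3, NULL)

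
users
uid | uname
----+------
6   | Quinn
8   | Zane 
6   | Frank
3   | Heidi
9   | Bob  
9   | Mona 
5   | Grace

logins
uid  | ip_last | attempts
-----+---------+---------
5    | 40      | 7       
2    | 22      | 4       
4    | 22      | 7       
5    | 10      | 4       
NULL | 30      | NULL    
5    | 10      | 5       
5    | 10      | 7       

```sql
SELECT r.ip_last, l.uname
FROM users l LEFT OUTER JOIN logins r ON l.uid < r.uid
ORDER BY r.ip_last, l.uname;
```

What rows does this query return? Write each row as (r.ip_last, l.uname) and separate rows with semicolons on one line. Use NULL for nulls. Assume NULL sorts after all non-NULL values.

LEFT JOIN keeps every row from `users`; unmatched rows get NULL for `logins`'s columns.
Matching on l.uid < r.uid. A NULL in a compared column never satisfies the condition.
Matched pairs: 5; unmatched l rows kept: 6.

(10, Heidi); (10, Heidi); (10, Heidi); (22, Heidi); (40, Heidi); (NULL, Bob); (NULL, Frank); (NULL, Grace); (NULL, Mona); (NULL, Quinn); (NULL, Zane)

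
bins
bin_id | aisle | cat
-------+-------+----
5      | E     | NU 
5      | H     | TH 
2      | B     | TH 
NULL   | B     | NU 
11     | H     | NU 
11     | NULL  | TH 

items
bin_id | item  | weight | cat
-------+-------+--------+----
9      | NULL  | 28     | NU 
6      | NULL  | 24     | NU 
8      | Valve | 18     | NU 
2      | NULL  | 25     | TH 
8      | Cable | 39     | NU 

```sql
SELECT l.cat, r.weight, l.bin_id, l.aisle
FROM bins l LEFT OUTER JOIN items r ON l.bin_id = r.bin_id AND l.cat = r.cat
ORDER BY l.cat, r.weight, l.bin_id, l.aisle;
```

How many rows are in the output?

6

LEFT JOIN keeps every row from `bins`; unmatched rows get NULL for `items`'s columns.
Matching on l.bin_id = r.bin_id AND l.cat = r.cat. A NULL in a compared column never satisfies the condition.
- l row (bin_id=5, cat=NU): no match → kept, r columns NULL.
- l row (bin_id=5, cat=TH): no match → kept, r columns NULL.
- l row (bin_id=2, cat=TH): matches 1 r row(s) → 1 output row(s).
- l row (bin_id=NULL, cat=NU): no match → kept, r columns NULL.
- l row (bin_id=11, cat=NU): no match → kept, r columns NULL.
- l row (bin_id=11, cat=TH): no match → kept, r columns NULL.
Total: 1 matched + 5 padded = 6 rows.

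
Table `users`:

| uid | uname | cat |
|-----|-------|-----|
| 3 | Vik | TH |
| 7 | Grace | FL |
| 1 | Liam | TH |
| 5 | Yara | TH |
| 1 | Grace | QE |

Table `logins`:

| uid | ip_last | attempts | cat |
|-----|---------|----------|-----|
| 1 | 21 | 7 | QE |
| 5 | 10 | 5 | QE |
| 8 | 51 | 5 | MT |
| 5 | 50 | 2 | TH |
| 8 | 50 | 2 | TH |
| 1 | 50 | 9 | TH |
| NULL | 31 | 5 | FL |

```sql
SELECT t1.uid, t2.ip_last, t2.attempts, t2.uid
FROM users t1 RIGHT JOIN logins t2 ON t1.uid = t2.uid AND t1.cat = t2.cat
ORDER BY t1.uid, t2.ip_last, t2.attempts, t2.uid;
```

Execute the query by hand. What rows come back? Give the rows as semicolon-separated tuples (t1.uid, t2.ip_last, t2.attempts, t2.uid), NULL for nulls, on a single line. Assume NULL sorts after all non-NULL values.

(1, 21, 7, 1); (1, 50, 9, 1); (5, 50, 2, 5); (NULL, 10, 5, 5); (NULL, 31, 5, NULL); (NULL, 50, 2, 8); (NULL, 51, 5, 8)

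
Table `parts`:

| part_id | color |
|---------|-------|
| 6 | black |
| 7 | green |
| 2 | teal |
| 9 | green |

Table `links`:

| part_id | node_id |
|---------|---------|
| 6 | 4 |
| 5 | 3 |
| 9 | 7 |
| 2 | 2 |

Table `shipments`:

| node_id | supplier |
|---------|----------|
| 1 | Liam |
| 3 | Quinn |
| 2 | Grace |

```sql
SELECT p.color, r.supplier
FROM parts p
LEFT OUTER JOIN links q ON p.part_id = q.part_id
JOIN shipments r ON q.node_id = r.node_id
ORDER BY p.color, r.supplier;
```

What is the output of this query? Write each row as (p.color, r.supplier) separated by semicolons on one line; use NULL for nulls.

Joins associate left-to-right: parts LEFT JOIN links on part_id gives 4 intermediate row(s).
Then INNER JOIN `shipments r` on node_id: keep only rows whose q.node_id appears in r.

(teal, Grace)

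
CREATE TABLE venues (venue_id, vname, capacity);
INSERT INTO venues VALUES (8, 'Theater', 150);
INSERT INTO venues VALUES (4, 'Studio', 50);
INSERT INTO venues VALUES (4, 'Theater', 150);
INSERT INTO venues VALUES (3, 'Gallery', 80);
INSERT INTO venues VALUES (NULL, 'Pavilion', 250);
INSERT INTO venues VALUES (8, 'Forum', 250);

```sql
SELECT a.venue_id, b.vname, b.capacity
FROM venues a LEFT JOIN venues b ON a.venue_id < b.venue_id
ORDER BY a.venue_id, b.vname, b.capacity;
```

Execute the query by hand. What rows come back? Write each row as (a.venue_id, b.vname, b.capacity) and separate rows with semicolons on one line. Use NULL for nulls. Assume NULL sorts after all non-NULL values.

LEFT JOIN keeps every row from `venues a`; unmatched rows get NULL for `venues b`'s columns.
Matching on a.venue_id < b.venue_id. A NULL in a compared column never satisfies the condition.
- a (venue_id=8) has no partner → padded with NULL.
- a (venue_id=4) pairs with 2 row(s) of b.
- a (venue_id=4) pairs with 2 row(s) of b.
- a (venue_id=3) pairs with 4 row(s) of b.
- a (venue_id=NULL) has no partner → padded with NULL.
- a (venue_id=8) has no partner → padded with NULL.

(3, Forum, 250); (3, Studio, 50); (3, Theater, 150); (3, Theater, 150); (4, Forum, 250); (4, Forum, 250); (4, Theater, 150); (4, Theater, 150); (8, NULL, NULL); (8, NULL, NULL); (NULL, NULL, NULL)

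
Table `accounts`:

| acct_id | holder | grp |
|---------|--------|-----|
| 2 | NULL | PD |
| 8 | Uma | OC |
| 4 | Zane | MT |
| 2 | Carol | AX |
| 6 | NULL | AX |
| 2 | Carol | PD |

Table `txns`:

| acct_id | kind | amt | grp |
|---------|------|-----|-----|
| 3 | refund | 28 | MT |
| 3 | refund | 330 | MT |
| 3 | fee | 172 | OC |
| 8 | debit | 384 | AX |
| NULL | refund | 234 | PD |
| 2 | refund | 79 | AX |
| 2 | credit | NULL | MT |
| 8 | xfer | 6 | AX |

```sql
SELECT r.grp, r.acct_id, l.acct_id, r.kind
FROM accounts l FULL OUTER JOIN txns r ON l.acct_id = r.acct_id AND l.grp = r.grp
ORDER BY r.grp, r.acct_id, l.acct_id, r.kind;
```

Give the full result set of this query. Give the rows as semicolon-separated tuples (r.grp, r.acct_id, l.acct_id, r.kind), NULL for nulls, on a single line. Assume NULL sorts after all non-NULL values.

FULL OUTER JOIN keeps every row from both sides; unmatched rows get NULL for the other side's columns.
Matching on l.acct_id = r.acct_id AND l.grp = r.grp. A NULL in a compared column never satisfies the condition.
- acct_id=2, grp=PD: no r row matches, row kept with r columns NULL.
- acct_id=8, grp=OC: no r row matches, row kept with r columns NULL.
- acct_id=4, grp=MT: no r row matches, row kept with r columns NULL.
- acct_id=2, grp=AX: 1 matching r row(s), so 1 row(s) emitted.
- acct_id=6, grp=AX: no r row matches, row kept with r columns NULL.
- acct_id=2, grp=PD: no r row matches, row kept with r columns NULL.
- 7 r row(s) had no l match → kept, l columns NULL.

(AX, 2, 2, refund); (AX, 8, NULL, debit); (AX, 8, NULL, xfer); (MT, 2, NULL, credit); (MT, 3, NULL, refund); (MT, 3, NULL, refund); (OC, 3, NULL, fee); (PD, NULL, NULL, refund); (NULL, NULL, 2, NULL); (NULL, NULL, 2, NULL); (NULL, NULL, 4, NULL); (NULL, NULL, 6, NULL); (NULL, NULL, 8, NULL)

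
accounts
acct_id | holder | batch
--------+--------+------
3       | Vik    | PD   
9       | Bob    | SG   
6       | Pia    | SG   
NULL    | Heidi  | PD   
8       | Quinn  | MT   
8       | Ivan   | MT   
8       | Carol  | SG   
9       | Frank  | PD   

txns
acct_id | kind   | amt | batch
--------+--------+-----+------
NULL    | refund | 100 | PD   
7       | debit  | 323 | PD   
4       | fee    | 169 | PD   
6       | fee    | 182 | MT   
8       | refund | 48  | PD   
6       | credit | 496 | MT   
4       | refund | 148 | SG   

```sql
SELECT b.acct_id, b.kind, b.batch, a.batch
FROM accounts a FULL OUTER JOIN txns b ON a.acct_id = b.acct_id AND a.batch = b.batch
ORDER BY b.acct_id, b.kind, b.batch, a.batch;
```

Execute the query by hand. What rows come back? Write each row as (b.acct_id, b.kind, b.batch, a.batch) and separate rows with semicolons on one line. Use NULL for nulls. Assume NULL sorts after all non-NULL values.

FULL OUTER JOIN keeps every row from both sides; unmatched rows get NULL for the other side's columns.
Matching on a.acct_id = b.acct_id AND a.batch = b.batch. A NULL in a compared column never satisfies the condition.
- a[0] acct_id=3, batch=PD → no match; kept with NULLs on the b side.
- a[1] acct_id=9, batch=SG → no match; kept with NULLs on the b side.
- a[2] acct_id=6, batch=SG → no match; kept with NULLs on the b side.
- a[3] acct_id=NULL, batch=PD → no match; kept with NULLs on the b side.
- a[4] acct_id=8, batch=MT → no match; kept with NULLs on the b side.
- a[5] acct_id=8, batch=MT → no match; kept with NULLs on the b side.
- a[6] acct_id=8, batch=SG → no match; kept with NULLs on the b side.
- a[7] acct_id=9, batch=PD → no match; kept with NULLs on the b side.
- 7 row(s) from b found no a partner → padded with NULL.

(4, fee, PD, NULL); (4, refund, SG, NULL); (6, credit, MT, NULL); (6, fee, MT, NULL); (7, debit, PD, NULL); (8, refund, PD, NULL); (NULL, refund, PD, NULL); (NULL, NULL, NULL, MT); (NULL, NULL, NULL, MT); (NULL, NULL, NULL, PD); (NULL, NULL, NULL, PD); (NULL, NULL, NULL, PD); (NULL, NULL, NULL, SG); (NULL, NULL, NULL, SG); (NULL, NULL, NULL, SG)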